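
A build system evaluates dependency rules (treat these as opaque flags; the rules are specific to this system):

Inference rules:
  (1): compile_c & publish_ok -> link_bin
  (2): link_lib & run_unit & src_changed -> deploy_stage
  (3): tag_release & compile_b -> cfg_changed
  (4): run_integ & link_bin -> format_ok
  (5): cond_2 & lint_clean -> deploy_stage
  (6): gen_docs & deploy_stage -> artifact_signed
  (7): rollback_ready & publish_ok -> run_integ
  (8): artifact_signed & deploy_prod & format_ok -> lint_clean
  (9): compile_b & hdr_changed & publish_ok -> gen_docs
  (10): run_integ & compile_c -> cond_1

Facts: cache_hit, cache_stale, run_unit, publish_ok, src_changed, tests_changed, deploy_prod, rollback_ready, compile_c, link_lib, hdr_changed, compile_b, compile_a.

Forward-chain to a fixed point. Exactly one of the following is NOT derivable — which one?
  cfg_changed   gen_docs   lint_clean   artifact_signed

Round 1: (1) [compile_c & publish_ok -> link_bin]; (2) [link_lib & run_unit & src_changed -> deploy_stage]; (7) [rollback_ready & publish_ok -> run_integ]; (9) [compile_b & hdr_changed & publish_ok -> gen_docs]. Adds link_bin, deploy_stage, run_integ, gen_docs.
Round 2: (4) [run_integ & link_bin -> format_ok]; (6) [gen_docs & deploy_stage -> artifact_signed]; (10) [run_integ & compile_c -> cond_1]. Adds format_ok, artifact_signed, cond_1.
Round 3: (8) [artifact_signed & deploy_prod & format_ok -> lint_clean]. Adds lint_clean.
Derived: lint_clean (round 3), artifact_signed (round 2), gen_docs (round 1). cfg_changed never appears in any round.

cfg_changed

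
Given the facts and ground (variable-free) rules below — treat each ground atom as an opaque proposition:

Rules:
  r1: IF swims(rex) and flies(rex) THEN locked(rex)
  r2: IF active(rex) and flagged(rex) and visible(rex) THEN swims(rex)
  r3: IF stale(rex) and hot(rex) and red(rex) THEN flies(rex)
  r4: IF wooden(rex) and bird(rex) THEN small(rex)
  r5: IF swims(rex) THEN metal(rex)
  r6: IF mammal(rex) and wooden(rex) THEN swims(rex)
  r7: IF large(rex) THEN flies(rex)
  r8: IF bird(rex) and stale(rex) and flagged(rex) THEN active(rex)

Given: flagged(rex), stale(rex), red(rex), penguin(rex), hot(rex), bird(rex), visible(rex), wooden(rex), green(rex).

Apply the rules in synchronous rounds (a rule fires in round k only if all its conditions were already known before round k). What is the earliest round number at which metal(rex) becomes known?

3

[1] r3 [IF stale(rex) and hot(rex) and red(rex) THEN flies(rex)]; r4 [IF wooden(rex) and bird(rex) THEN small(rex)]; r8 [IF bird(rex) and stale(rex) and flagged(rex) THEN active(rex)]. ⇒ new: flies(rex), small(rex), active(rex).
[2] r2 [IF active(rex) and flagged(rex) and visible(rex) THEN swims(rex)]. ⇒ new: swims(rex).
[3] r1 [IF swims(rex) and flies(rex) THEN locked(rex)]; r5 [IF swims(rex) THEN metal(rex)]. ⇒ new: locked(rex), metal(rex).
metal(rex) first appears in round 3.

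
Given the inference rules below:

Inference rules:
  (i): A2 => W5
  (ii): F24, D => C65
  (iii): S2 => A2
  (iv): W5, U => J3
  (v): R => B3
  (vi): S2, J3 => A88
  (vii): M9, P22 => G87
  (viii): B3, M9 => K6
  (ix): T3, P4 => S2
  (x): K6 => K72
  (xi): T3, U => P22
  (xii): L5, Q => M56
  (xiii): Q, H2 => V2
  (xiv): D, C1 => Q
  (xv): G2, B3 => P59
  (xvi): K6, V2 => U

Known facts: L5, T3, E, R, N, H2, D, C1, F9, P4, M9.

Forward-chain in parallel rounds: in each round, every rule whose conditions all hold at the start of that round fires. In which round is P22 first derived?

Round 1: (v) [R => B3]; (ix) [T3, P4 => S2]; (xiv) [D, C1 => Q]. Adds B3, S2, Q.
Round 2: (iii) [S2 => A2]; (viii) [B3, M9 => K6]; (xii) [L5, Q => M56]; (xiii) [Q, H2 => V2]. Adds A2, K6, M56, V2.
Round 3: (i) [A2 => W5]; (x) [K6 => K72]; (xvi) [K6, V2 => U]. Adds W5, K72, U.
Round 4: (iv) [W5, U => J3]; (xi) [T3, U => P22]. Adds J3, P22.
P22 first appears in round 4.

4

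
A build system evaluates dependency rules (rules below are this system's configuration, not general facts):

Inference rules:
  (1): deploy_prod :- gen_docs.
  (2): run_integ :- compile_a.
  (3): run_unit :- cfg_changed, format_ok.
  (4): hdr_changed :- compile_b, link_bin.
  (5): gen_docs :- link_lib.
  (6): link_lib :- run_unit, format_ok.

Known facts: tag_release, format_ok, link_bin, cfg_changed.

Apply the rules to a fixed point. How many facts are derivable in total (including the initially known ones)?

8

Round 1 fires (3), giving run_unit.
Round 2 fires (6), giving link_lib.
Round 3 fires (5), giving gen_docs.
Round 4 fires (1), giving deploy_prod.
Closure: {cfg_changed, deploy_prod, format_ok, gen_docs, link_bin, link_lib, run_unit, tag_release} — 8 facts.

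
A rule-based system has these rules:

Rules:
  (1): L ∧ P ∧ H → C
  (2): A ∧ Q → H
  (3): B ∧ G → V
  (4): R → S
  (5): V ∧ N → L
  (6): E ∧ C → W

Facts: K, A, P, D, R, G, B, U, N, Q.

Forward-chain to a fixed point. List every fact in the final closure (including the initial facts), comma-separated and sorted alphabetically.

Round 1: (2) [A ∧ Q → H]; (3) [B ∧ G → V]; (4) [R → S]. New: H, V, S.
Round 2: (5) [V ∧ N → L]. New: L.
Round 3: (1) [L ∧ P ∧ H → C]. New: C.

A, B, C, D, G, H, K, L, N, P, Q, R, S, U, V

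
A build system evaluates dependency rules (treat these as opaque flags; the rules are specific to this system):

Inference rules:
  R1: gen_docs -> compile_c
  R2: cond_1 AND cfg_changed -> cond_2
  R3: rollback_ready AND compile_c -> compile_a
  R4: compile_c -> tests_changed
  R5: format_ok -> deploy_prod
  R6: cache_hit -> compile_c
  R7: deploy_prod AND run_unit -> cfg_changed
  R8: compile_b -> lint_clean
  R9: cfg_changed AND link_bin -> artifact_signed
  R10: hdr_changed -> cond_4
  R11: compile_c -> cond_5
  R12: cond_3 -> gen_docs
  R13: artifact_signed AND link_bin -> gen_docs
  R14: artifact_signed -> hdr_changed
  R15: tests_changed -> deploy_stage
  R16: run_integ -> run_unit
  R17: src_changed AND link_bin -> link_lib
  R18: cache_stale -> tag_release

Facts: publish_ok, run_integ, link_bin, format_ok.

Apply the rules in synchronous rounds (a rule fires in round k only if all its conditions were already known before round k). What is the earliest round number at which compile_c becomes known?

Round 1 fires R5, R16, giving deploy_prod, run_unit.
Round 2 fires R7, giving cfg_changed.
Round 3 fires R9, giving artifact_signed.
Round 4 fires R13, R14, giving gen_docs, hdr_changed.
Round 5 fires R1, R10, giving compile_c, cond_4.
compile_c first appears in round 5.

5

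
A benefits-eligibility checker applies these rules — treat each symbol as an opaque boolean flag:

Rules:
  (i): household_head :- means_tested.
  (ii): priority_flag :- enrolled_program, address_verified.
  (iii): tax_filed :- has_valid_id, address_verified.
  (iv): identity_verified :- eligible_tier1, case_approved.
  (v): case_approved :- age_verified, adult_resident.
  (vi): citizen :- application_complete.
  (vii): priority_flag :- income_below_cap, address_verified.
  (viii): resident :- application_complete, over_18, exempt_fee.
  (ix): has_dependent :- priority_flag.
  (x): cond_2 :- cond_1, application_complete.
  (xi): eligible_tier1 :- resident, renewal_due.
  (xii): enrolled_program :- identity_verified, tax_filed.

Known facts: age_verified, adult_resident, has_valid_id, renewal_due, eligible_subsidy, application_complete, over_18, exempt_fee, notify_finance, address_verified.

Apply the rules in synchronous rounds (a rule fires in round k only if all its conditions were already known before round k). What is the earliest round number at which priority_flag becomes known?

5

Round 1 fires (iii), (v), (vi), (viii), giving tax_filed, case_approved, citizen, resident.
Round 2 fires (xi), giving eligible_tier1.
Round 3 fires (iv), giving identity_verified.
Round 4 fires (xii), giving enrolled_program.
Round 5 fires (ii), giving priority_flag.
priority_flag first appears in round 5.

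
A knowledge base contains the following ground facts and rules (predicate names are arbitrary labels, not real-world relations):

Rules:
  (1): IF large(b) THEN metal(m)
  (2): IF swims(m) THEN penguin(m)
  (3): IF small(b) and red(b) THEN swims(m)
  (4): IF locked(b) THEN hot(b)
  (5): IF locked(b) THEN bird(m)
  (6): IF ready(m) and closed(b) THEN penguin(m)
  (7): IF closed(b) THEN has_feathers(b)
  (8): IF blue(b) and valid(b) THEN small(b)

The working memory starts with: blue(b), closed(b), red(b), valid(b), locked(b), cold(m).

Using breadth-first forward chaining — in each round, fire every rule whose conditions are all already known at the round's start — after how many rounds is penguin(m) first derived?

Round 1: (4) [IF locked(b) THEN hot(b)]; (5) [IF locked(b) THEN bird(m)]; (7) [IF closed(b) THEN has_feathers(b)]; (8) [IF blue(b) and valid(b) THEN small(b)]. New: hot(b), bird(m), has_feathers(b), small(b).
Round 2: (3) [IF small(b) and red(b) THEN swims(m)]. New: swims(m).
Round 3: (2) [IF swims(m) THEN penguin(m)]. New: penguin(m).
penguin(m) first appears in round 3.

3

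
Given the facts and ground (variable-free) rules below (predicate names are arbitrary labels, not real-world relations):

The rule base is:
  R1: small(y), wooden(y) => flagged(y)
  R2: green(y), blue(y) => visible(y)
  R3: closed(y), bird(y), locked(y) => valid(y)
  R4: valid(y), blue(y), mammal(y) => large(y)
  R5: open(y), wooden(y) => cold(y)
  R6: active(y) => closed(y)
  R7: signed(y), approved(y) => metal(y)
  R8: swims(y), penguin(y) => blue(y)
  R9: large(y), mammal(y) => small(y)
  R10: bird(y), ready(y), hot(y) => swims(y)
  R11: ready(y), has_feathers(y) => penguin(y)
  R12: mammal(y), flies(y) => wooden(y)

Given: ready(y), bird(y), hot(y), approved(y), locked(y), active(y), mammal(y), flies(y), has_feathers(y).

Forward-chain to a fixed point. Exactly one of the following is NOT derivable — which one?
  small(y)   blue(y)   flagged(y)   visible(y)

Round 1 fires R6, R10, R11, R12, giving closed(y), swims(y), penguin(y), wooden(y).
Round 2 fires R3, R8, giving valid(y), blue(y).
Round 3 fires R4, giving large(y).
Round 4 fires R9, giving small(y).
Round 5 fires R1, giving flagged(y).
Derived: blue(y) (round 2), flagged(y) (round 5), small(y) (round 4). visible(y) never appears in any round.

visible(y)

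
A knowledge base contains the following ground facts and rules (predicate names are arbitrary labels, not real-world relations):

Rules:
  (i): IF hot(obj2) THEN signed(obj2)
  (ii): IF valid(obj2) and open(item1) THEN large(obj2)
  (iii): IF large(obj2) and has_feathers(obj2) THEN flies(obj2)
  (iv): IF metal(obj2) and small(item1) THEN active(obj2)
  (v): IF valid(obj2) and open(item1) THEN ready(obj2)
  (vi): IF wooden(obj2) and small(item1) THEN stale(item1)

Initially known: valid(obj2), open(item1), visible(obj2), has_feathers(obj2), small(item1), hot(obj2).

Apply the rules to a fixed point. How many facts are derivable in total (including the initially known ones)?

10

Round 1: (i) [IF hot(obj2) THEN signed(obj2)]; (ii) [IF valid(obj2) and open(item1) THEN large(obj2)]; (v) [IF valid(obj2) and open(item1) THEN ready(obj2)]. Adds signed(obj2), large(obj2), ready(obj2).
Round 2: (iii) [IF large(obj2) and has_feathers(obj2) THEN flies(obj2)]. Adds flies(obj2).
Closure: {flies(obj2), has_feathers(obj2), hot(obj2), large(obj2), open(item1), ready(obj2), signed(obj2), small(item1), valid(obj2), visible(obj2)} — 10 facts.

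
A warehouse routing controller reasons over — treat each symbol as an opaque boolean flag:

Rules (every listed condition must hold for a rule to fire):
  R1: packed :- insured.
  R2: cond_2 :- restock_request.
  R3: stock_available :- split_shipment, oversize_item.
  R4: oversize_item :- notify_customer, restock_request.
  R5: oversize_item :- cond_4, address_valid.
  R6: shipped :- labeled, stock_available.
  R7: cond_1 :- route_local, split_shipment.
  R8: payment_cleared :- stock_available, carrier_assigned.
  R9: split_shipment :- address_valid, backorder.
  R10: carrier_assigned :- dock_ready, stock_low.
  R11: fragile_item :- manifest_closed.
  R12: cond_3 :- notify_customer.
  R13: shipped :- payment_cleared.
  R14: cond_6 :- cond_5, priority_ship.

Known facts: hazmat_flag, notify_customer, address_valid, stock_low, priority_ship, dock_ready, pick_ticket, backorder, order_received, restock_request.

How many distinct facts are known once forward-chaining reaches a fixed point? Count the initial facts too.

18

[1] R2 [cond_2 :- restock_request.]; R4 [oversize_item :- notify_customer, restock_request.]; R9 [split_shipment :- address_valid, backorder.]; R10 [carrier_assigned :- dock_ready, stock_low.]; R12 [cond_3 :- notify_customer.]. ⇒ new: cond_2, oversize_item, split_shipment, carrier_assigned, cond_3.
[2] R3 [stock_available :- split_shipment, oversize_item.]. ⇒ new: stock_available.
[3] R8 [payment_cleared :- stock_available, carrier_assigned.]. ⇒ new: payment_cleared.
[4] R13 [shipped :- payment_cleared.]. ⇒ new: shipped.
Closure: {address_valid, backorder, carrier_assigned, cond_2, cond_3, dock_ready, hazmat_flag, notify_customer, order_received, oversize_item, payment_cleared, pick_ticket, priority_ship, restock_request, shipped, split_shipment, stock_available, stock_low} — 18 facts.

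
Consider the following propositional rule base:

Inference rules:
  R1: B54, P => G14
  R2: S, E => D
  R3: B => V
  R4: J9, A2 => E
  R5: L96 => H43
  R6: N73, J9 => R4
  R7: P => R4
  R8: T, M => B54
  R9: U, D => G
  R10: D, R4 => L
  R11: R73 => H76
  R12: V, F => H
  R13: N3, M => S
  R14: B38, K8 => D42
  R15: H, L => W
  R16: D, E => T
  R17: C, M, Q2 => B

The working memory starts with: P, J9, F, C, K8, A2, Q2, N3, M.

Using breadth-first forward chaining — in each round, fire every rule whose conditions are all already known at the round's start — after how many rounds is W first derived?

Round 1: R4 [J9, A2 => E]; R7 [P => R4]; R13 [N3, M => S]; R17 [C, M, Q2 => B]. Adds E, R4, S, B.
Round 2: R2 [S, E => D]; R3 [B => V]. Adds D, V.
Round 3: R10 [D, R4 => L]; R12 [V, F => H]; R16 [D, E => T]. Adds L, H, T.
Round 4: R8 [T, M => B54]; R15 [H, L => W]. Adds B54, W.
W first appears in round 4.

4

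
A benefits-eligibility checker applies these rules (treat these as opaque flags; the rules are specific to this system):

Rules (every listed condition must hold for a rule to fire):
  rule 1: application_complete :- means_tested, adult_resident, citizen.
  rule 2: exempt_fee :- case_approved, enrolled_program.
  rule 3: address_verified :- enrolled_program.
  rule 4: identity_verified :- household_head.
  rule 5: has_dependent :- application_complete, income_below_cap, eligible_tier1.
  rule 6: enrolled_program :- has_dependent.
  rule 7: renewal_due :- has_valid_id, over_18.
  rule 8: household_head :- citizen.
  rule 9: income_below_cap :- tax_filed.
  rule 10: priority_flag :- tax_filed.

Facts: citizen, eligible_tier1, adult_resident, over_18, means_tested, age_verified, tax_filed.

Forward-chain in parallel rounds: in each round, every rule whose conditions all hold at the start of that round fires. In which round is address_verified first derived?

4

[1] rule 1 [application_complete :- means_tested, adult_resident, citizen.]; rule 8 [household_head :- citizen.]; rule 9 [income_below_cap :- tax_filed.]; rule 10 [priority_flag :- tax_filed.]. ⇒ new: application_complete, household_head, income_below_cap, priority_flag.
[2] rule 4 [identity_verified :- household_head.]; rule 5 [has_dependent :- application_complete, income_below_cap, eligible_tier1.]. ⇒ new: identity_verified, has_dependent.
[3] rule 6 [enrolled_program :- has_dependent.]. ⇒ new: enrolled_program.
[4] rule 3 [address_verified :- enrolled_program.]. ⇒ new: address_verified.
address_verified first appears in round 4.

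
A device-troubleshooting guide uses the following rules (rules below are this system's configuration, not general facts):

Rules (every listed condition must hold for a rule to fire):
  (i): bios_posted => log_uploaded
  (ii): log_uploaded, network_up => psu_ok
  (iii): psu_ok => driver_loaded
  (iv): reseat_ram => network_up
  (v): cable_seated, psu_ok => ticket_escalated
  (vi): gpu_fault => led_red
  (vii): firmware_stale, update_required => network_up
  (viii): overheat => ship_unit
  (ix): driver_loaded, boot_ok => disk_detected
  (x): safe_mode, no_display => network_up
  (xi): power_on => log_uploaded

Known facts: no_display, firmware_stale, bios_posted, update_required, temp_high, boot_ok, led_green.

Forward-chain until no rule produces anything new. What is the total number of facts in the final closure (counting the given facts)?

Round 1: (i) [bios_posted => log_uploaded]; (vii) [firmware_stale, update_required => network_up]. Adds log_uploaded, network_up.
Round 2: (ii) [log_uploaded, network_up => psu_ok]. Adds psu_ok.
Round 3: (iii) [psu_ok => driver_loaded]. Adds driver_loaded.
Round 4: (ix) [driver_loaded, boot_ok => disk_detected]. Adds disk_detected.
Closure: {bios_posted, boot_ok, disk_detected, driver_loaded, firmware_stale, led_green, log_uploaded, network_up, no_display, psu_ok, temp_high, update_required} — 12 facts.

12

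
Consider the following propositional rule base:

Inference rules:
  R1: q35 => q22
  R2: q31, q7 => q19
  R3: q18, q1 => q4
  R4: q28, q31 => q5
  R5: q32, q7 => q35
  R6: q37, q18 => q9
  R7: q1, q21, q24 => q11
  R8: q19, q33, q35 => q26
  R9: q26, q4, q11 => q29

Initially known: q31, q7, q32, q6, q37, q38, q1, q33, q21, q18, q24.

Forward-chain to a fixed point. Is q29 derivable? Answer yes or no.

yes

Round 1 fires R2, R3, R5, R6, R7, giving q19, q4, q35, q9, q11.
Round 2 fires R1, R8, giving q22, q26.
Round 3 fires R9, giving q29.
q29 appears in round 3, so it is derivable.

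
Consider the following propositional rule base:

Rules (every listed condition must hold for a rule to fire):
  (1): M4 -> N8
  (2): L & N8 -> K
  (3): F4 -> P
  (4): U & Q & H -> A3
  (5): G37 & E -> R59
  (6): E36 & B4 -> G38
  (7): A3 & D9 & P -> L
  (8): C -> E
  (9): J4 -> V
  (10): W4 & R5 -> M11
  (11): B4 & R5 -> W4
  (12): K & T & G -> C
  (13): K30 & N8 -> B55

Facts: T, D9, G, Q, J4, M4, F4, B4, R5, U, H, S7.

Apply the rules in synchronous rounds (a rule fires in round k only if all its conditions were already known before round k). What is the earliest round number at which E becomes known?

Round 1 fires (1), (3), (4), (9), (11), giving N8, P, A3, V, W4.
Round 2 fires (7), (10), giving L, M11.
Round 3 fires (2), giving K.
Round 4 fires (12), giving C.
Round 5 fires (8), giving E.
E first appears in round 5.

5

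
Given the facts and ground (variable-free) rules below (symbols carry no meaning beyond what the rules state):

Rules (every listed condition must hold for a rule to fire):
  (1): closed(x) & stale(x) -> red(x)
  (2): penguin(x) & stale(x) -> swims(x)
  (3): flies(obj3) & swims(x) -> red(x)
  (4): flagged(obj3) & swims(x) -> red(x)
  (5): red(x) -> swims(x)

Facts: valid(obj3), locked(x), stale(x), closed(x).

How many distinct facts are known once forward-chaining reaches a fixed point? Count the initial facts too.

6

Round 1: (1) [closed(x) & stale(x) -> red(x)]. New: red(x).
Round 2: (5) [red(x) -> swims(x)]. New: swims(x).
Closure: {closed(x), locked(x), red(x), stale(x), swims(x), valid(obj3)} — 6 facts.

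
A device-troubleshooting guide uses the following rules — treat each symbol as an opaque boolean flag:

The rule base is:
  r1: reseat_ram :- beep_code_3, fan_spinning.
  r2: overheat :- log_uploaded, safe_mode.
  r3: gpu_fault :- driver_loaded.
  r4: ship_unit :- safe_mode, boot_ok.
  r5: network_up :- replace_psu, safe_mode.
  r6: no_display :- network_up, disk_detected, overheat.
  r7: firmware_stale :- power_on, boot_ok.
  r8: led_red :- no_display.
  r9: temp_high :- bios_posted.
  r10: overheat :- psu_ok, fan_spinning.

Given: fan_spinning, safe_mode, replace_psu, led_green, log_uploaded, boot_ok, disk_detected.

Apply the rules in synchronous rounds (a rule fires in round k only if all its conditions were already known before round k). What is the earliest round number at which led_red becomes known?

Round 1 — r2, r4, r5, derive overheat, ship_unit, network_up.
Round 2 — r6, derive no_display.
Round 3 — r8, derive led_red.
led_red first appears in round 3.

3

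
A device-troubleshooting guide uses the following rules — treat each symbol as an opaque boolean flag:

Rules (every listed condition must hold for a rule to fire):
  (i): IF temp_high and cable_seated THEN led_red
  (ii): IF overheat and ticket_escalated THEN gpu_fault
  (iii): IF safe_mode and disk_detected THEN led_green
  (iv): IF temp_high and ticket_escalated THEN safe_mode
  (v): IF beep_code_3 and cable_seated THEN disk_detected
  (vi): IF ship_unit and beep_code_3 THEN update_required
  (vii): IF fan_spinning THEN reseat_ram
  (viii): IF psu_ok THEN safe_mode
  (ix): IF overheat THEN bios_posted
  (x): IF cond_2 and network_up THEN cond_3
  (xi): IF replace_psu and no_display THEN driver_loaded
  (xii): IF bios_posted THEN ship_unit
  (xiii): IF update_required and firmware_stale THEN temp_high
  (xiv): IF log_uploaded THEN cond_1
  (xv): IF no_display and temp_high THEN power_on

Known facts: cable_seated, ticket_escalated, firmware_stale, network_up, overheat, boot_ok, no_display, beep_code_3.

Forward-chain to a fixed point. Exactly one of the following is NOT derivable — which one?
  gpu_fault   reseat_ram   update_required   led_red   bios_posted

reseat_ram

Round 1 fires (ii), (v), (ix), giving gpu_fault, disk_detected, bios_posted.
Round 2 fires (xii), giving ship_unit.
Round 3 fires (vi), giving update_required.
Round 4 fires (xiii), giving temp_high.
Round 5 fires (i), (iv), (xv), giving led_red, safe_mode, power_on.
Round 6 fires (iii), giving led_green.
Derived: gpu_fault (round 1), led_red (round 5), update_required (round 3), bios_posted (round 1). reseat_ram never appears in any round.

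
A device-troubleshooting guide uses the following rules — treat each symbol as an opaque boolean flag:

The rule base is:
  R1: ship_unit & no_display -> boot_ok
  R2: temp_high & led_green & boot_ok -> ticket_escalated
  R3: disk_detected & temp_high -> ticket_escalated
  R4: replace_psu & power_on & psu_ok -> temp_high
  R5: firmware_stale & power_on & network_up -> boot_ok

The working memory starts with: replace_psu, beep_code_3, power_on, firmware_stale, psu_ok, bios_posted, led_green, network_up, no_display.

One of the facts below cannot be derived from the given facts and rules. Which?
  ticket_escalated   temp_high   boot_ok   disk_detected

Round 1 fires R4, R5, giving temp_high, boot_ok.
Round 2 fires R2, giving ticket_escalated.
Derived: boot_ok (round 1), ticket_escalated (round 2), temp_high (round 1). disk_detected never appears in any round.

disk_detected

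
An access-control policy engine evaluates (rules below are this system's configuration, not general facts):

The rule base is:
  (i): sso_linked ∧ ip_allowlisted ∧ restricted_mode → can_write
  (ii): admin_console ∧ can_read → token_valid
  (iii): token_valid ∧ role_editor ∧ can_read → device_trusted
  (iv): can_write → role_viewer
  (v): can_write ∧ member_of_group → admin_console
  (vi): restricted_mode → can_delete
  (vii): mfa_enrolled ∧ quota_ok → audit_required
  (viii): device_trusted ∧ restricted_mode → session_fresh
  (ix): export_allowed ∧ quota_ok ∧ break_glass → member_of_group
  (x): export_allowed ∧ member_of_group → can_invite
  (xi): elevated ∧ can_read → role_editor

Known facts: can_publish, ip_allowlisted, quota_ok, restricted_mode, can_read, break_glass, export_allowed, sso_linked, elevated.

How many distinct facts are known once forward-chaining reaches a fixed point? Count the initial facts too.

19

Round 1 — (i), (vi), (ix), (xi), derive can_write, can_delete, member_of_group, role_editor.
Round 2 — (iv), (v), (x), derive role_viewer, admin_console, can_invite.
Round 3 — (ii), derive token_valid.
Round 4 — (iii), derive device_trusted.
Round 5 — (viii), derive session_fresh.
Closure: {admin_console, break_glass, can_delete, can_invite, can_publish, can_read, can_write, device_trusted, elevated, export_allowed, ip_allowlisted, member_of_group, quota_ok, restricted_mode, role_editor, role_viewer, session_fresh, sso_linked, token_valid} — 19 facts.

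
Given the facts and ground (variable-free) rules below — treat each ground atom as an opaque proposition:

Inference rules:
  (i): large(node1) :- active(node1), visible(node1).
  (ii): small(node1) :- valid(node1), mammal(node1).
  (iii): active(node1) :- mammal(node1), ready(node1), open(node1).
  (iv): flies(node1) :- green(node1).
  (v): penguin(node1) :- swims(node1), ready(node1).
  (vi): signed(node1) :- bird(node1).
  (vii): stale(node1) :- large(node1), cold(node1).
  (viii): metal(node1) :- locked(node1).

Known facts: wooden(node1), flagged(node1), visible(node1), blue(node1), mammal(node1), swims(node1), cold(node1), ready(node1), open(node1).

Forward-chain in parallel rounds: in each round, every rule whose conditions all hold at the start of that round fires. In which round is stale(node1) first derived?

3

Round 1 fires (iii), (v), giving active(node1), penguin(node1).
Round 2 fires (i), giving large(node1).
Round 3 fires (vii), giving stale(node1).
stale(node1) first appears in round 3.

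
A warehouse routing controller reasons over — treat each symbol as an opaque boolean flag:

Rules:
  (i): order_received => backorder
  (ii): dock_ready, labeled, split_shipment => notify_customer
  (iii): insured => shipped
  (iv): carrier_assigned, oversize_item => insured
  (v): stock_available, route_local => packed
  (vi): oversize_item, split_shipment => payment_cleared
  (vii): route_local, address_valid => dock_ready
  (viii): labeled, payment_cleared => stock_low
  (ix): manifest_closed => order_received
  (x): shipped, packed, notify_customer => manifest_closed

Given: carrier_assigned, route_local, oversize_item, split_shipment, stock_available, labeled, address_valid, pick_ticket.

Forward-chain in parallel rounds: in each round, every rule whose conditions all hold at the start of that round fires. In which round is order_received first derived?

Round 1 fires (iv), (v), (vi), (vii), giving insured, packed, payment_cleared, dock_ready.
Round 2 fires (ii), (iii), (viii), giving notify_customer, shipped, stock_low.
Round 3 fires (x), giving manifest_closed.
Round 4 fires (ix), giving order_received.
order_received first appears in round 4.

4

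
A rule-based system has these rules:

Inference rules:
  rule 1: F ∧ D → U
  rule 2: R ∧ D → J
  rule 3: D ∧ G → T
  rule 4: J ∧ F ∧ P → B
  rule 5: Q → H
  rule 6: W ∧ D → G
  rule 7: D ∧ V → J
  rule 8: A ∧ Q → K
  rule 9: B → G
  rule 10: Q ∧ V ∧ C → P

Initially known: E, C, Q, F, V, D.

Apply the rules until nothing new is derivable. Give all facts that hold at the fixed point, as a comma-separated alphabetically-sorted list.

Round 1: rule 1 [F ∧ D → U]; rule 5 [Q → H]; rule 7 [D ∧ V → J]; rule 10 [Q ∧ V ∧ C → P]. New: U, H, J, P.
Round 2: rule 4 [J ∧ F ∧ P → B]. New: B.
Round 3: rule 9 [B → G]. New: G.
Round 4: rule 3 [D ∧ G → T]. New: T.

B, C, D, E, F, G, H, J, P, Q, T, U, V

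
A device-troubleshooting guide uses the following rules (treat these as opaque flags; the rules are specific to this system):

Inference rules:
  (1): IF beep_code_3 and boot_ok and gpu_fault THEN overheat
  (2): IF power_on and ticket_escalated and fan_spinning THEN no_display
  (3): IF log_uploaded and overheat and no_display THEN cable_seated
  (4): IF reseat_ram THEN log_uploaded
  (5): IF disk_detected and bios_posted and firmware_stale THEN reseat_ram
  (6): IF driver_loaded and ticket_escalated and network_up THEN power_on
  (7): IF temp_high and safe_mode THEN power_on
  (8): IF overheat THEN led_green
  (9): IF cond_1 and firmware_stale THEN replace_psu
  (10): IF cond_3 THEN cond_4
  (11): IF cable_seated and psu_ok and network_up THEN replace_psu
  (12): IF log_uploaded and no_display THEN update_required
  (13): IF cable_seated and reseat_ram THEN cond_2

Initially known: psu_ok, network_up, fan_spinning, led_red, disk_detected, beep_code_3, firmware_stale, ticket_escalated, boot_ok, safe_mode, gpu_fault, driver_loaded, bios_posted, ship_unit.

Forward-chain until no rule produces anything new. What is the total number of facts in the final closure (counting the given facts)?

24

[1] (1) [IF beep_code_3 and boot_ok and gpu_fault THEN overheat]; (5) [IF disk_detected and bios_posted and firmware_stale THEN reseat_ram]; (6) [IF driver_loaded and ticket_escalated and network_up THEN power_on]. ⇒ new: overheat, reseat_ram, power_on.
[2] (2) [IF power_on and ticket_escalated and fan_spinning THEN no_display]; (4) [IF reseat_ram THEN log_uploaded]; (8) [IF overheat THEN led_green]. ⇒ new: no_display, log_uploaded, led_green.
[3] (3) [IF log_uploaded and overheat and no_display THEN cable_seated]; (12) [IF log_uploaded and no_display THEN update_required]. ⇒ new: cable_seated, update_required.
[4] (11) [IF cable_seated and psu_ok and network_up THEN replace_psu]; (13) [IF cable_seated and reseat_ram THEN cond_2]. ⇒ new: replace_psu, cond_2.
Closure: {beep_code_3, bios_posted, boot_ok, cable_seated, cond_2, disk_detected, driver_loaded, fan_spinning, firmware_stale, gpu_fault, led_green, led_red, log_uploaded, network_up, no_display, overheat, power_on, psu_ok, replace_psu, reseat_ram, safe_mode, ship_unit, ticket_escalated, update_required} — 24 facts.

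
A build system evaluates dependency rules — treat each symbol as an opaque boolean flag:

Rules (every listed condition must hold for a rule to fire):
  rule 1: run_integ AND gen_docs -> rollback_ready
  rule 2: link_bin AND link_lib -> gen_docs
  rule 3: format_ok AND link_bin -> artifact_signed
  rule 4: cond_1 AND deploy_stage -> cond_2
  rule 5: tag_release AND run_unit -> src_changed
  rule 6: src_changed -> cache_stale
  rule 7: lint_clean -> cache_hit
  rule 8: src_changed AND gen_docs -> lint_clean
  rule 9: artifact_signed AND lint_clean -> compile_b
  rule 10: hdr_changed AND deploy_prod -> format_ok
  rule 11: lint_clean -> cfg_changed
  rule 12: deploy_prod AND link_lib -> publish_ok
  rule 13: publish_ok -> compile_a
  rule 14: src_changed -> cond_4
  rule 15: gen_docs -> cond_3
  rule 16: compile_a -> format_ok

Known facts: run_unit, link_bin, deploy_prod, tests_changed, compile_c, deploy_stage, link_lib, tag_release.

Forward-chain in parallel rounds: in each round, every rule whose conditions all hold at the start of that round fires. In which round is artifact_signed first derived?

Round 1: rule 2 [link_bin AND link_lib -> gen_docs]; rule 5 [tag_release AND run_unit -> src_changed]; rule 12 [deploy_prod AND link_lib -> publish_ok]. New: gen_docs, src_changed, publish_ok.
Round 2: rule 6 [src_changed -> cache_stale]; rule 8 [src_changed AND gen_docs -> lint_clean]; rule 13 [publish_ok -> compile_a]; rule 14 [src_changed -> cond_4]; rule 15 [gen_docs -> cond_3]. New: cache_stale, lint_clean, compile_a, cond_4, cond_3.
Round 3: rule 7 [lint_clean -> cache_hit]; rule 11 [lint_clean -> cfg_changed]; rule 16 [compile_a -> format_ok]. New: cache_hit, cfg_changed, format_ok.
Round 4: rule 3 [format_ok AND link_bin -> artifact_signed]. New: artifact_signed.
artifact_signed first appears in round 4.

4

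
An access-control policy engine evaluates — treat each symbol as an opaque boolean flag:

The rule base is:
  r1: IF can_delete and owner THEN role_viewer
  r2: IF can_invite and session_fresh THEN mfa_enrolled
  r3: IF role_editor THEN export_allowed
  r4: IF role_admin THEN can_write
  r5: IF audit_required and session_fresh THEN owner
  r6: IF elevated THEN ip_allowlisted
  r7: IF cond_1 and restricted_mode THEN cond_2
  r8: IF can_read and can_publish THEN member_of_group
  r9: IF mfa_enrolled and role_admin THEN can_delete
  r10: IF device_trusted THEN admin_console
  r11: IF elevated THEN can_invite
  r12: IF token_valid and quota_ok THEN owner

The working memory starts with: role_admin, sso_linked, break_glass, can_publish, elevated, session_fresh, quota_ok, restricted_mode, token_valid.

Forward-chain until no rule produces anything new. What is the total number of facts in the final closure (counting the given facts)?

16

[1] r4 [IF role_admin THEN can_write]; r6 [IF elevated THEN ip_allowlisted]; r11 [IF elevated THEN can_invite]; r12 [IF token_valid and quota_ok THEN owner]. ⇒ new: can_write, ip_allowlisted, can_invite, owner.
[2] r2 [IF can_invite and session_fresh THEN mfa_enrolled]. ⇒ new: mfa_enrolled.
[3] r9 [IF mfa_enrolled and role_admin THEN can_delete]. ⇒ new: can_delete.
[4] r1 [IF can_delete and owner THEN role_viewer]. ⇒ new: role_viewer.
Closure: {break_glass, can_delete, can_invite, can_publish, can_write, elevated, ip_allowlisted, mfa_enrolled, owner, quota_ok, restricted_mode, role_admin, role_viewer, session_fresh, sso_linked, token_valid} — 16 facts.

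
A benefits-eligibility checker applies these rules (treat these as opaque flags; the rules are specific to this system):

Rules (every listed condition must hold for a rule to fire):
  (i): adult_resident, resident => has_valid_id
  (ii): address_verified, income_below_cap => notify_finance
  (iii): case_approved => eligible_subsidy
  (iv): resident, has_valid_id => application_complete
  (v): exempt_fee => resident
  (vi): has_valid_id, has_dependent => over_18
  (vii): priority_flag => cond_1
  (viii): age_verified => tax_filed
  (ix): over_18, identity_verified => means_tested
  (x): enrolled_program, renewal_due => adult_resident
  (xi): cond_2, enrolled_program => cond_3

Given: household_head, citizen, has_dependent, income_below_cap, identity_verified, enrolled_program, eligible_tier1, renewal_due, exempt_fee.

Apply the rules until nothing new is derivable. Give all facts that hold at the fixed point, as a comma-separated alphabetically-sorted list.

adult_resident, application_complete, citizen, eligible_tier1, enrolled_program, exempt_fee, has_dependent, has_valid_id, household_head, identity_verified, income_below_cap, means_tested, over_18, renewal_due, resident

[1] (v) [exempt_fee => resident]; (x) [enrolled_program, renewal_due => adult_resident]. ⇒ new: resident, adult_resident.
[2] (i) [adult_resident, resident => has_valid_id]. ⇒ new: has_valid_id.
[3] (iv) [resident, has_valid_id => application_complete]; (vi) [has_valid_id, has_dependent => over_18]. ⇒ new: application_complete, over_18.
[4] (ix) [over_18, identity_verified => means_tested]. ⇒ new: means_tested.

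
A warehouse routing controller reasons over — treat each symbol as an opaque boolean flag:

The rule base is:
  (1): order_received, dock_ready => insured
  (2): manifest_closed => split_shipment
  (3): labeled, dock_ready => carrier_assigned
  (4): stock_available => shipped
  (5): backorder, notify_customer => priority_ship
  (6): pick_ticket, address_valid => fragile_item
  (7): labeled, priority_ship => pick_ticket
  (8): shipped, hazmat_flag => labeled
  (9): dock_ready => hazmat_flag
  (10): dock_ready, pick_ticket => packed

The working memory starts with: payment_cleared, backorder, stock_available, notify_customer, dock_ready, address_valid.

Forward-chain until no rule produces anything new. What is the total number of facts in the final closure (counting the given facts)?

Round 1: (4) [stock_available => shipped]; (5) [backorder, notify_customer => priority_ship]; (9) [dock_ready => hazmat_flag]. Adds shipped, priority_ship, hazmat_flag.
Round 2: (8) [shipped, hazmat_flag => labeled]. Adds labeled.
Round 3: (3) [labeled, dock_ready => carrier_assigned]; (7) [labeled, priority_ship => pick_ticket]. Adds carrier_assigned, pick_ticket.
Round 4: (6) [pick_ticket, address_valid => fragile_item]; (10) [dock_ready, pick_ticket => packed]. Adds fragile_item, packed.
Closure: {address_valid, backorder, carrier_assigned, dock_ready, fragile_item, hazmat_flag, labeled, notify_customer, packed, payment_cleared, pick_ticket, priority_ship, shipped, stock_available} — 14 facts.

14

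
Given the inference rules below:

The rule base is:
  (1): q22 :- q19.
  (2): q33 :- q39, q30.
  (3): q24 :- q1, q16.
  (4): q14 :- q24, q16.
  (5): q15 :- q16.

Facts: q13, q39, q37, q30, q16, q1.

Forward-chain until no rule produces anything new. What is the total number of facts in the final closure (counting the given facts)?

[1] (2) [q33 :- q39, q30.]; (3) [q24 :- q1, q16.]; (5) [q15 :- q16.]. ⇒ new: q33, q24, q15.
[2] (4) [q14 :- q24, q16.]. ⇒ new: q14.
Closure: {q1, q13, q14, q15, q16, q24, q30, q33, q37, q39} — 10 facts.

10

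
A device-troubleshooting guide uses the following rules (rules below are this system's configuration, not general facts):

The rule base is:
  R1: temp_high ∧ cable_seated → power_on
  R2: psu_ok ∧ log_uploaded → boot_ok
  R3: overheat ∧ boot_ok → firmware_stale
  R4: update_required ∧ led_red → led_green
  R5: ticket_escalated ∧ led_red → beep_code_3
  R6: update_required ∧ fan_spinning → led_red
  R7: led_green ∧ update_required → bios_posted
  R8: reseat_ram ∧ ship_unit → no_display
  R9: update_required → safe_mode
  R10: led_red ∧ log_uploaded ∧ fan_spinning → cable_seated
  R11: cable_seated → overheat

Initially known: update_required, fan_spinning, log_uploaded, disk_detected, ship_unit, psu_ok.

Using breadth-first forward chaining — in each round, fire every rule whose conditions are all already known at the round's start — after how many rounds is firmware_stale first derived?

Round 1: R2 [psu_ok ∧ log_uploaded → boot_ok]; R6 [update_required ∧ fan_spinning → led_red]; R9 [update_required → safe_mode]. New: boot_ok, led_red, safe_mode.
Round 2: R4 [update_required ∧ led_red → led_green]; R10 [led_red ∧ log_uploaded ∧ fan_spinning → cable_seated]. New: led_green, cable_seated.
Round 3: R7 [led_green ∧ update_required → bios_posted]; R11 [cable_seated → overheat]. New: bios_posted, overheat.
Round 4: R3 [overheat ∧ boot_ok → firmware_stale]. New: firmware_stale.
firmware_stale first appears in round 4.

4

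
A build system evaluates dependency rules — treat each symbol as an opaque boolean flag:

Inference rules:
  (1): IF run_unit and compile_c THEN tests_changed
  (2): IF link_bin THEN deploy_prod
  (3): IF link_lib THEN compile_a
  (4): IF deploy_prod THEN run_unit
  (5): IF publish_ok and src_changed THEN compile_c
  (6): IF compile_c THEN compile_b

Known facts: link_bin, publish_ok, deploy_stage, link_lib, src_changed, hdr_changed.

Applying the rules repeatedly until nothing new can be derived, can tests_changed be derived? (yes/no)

[1] (2) [IF link_bin THEN deploy_prod]; (3) [IF link_lib THEN compile_a]; (5) [IF publish_ok and src_changed THEN compile_c]. ⇒ new: deploy_prod, compile_a, compile_c.
[2] (4) [IF deploy_prod THEN run_unit]; (6) [IF compile_c THEN compile_b]. ⇒ new: run_unit, compile_b.
[3] (1) [IF run_unit and compile_c THEN tests_changed]. ⇒ new: tests_changed.
tests_changed appears in round 3, so it is derivable.

yes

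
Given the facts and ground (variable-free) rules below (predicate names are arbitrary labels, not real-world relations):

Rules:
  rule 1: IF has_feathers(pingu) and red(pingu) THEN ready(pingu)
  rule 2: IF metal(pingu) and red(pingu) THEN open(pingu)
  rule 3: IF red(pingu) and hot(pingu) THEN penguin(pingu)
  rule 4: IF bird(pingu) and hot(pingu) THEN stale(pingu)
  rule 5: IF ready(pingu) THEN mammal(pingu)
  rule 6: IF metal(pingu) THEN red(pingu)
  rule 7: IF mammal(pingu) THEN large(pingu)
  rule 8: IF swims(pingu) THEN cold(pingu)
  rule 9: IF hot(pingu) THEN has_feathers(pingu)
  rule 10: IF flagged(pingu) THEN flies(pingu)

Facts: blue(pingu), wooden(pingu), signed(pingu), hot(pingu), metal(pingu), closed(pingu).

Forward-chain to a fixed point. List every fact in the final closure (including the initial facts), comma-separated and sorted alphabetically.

blue(pingu), closed(pingu), has_feathers(pingu), hot(pingu), large(pingu), mammal(pingu), metal(pingu), open(pingu), penguin(pingu), ready(pingu), red(pingu), signed(pingu), wooden(pingu)

Round 1 — rule 6, rule 9, derive red(pingu), has_feathers(pingu).
Round 2 — rule 1, rule 2, rule 3, derive ready(pingu), open(pingu), penguin(pingu).
Round 3 — rule 5, derive mammal(pingu).
Round 4 — rule 7, derive large(pingu).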